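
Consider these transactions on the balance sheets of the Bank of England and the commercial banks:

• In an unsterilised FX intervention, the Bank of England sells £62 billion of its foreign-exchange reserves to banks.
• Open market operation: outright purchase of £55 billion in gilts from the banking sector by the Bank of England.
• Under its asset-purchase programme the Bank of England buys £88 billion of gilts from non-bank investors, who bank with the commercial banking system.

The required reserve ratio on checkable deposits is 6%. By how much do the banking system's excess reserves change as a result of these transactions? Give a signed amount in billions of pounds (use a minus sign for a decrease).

FX sale £62 billion: reserves −£62B, deposits 0.
OMO purchase (from banks) £55 billion: reserves +£55B, deposits 0.
Asset purchase (from non-banks) £88 billion: reserves +£88B, deposits +£88B.
Totals: Δreserves = +£81B, Δdeposits = +£88B.
Δrequired reserves = 6% × +£88B = +£5.28B.
Δexcess reserves = Δreserves − Δrequired = +£81B − (+£5.28B) = +£75.72 billion.

+£75.72 billion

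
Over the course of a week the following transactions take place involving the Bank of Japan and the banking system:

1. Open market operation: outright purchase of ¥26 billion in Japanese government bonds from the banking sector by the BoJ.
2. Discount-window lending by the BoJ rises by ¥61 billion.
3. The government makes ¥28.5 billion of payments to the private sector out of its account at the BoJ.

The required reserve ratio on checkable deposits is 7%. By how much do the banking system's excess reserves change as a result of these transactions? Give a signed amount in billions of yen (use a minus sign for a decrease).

OMO purchase (from banks) ¥26 billion: reserves +¥26B, deposits 0.
Discount-window loan ¥61 billion: reserves +¥61B, deposits 0.
Government spending ¥28.5 billion: reserves +¥28.5B, deposits +¥28.5B.
Totals: Δreserves = +¥115.5B, Δdeposits = +¥28.5B.
Δrequired reserves = 7% × +¥28.5B = +¥1.995B.
Δexcess reserves = Δreserves − Δrequired = +¥115.5B − (+¥1.995B) = +¥113.505 billion.

+¥113.505 billion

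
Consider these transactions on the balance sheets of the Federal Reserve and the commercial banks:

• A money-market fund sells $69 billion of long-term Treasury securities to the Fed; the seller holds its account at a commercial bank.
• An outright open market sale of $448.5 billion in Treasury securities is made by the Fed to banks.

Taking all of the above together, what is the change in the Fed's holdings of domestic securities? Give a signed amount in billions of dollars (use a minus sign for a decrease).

Asset purchase (from non-banks) $69 billion: securities added to the Fed's portfolio → +$69B.
OMO sale (to banks) $448.5 billion: securities removed from the Fed's portfolio → −$448.5B.
Net: 69 − 448.5 = -$379.5 billion.

-$379.5 billion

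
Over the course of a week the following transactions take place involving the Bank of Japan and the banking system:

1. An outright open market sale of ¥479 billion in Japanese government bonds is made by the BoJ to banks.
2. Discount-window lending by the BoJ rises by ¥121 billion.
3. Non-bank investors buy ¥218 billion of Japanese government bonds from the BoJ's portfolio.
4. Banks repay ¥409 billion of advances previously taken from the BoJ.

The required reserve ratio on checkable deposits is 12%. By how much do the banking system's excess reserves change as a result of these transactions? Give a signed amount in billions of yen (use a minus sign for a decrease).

OMO sale (to banks) ¥479 billion: reserves −¥479B, deposits 0.
Discount-window loan ¥121 billion: reserves +¥121B, deposits 0.
Asset sale (to non-banks) ¥218 billion: reserves −¥218B, deposits −¥218B.
Discount-window repayment ¥409 billion: reserves −¥409B, deposits 0.
Totals: Δreserves = −¥985B, Δdeposits = −¥218B.
Δrequired reserves = 12% × −¥218B = −¥26.16B.
Δexcess reserves = Δreserves − Δrequired = −¥985B − (−¥26.16B) = -¥958.84 billion.

-¥958.84 billion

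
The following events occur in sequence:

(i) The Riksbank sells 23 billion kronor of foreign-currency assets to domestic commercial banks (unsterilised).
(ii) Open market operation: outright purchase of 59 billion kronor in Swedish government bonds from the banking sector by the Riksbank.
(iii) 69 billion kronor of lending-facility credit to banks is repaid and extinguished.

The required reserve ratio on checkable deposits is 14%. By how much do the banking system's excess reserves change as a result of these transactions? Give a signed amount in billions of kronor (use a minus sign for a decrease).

-33 billion

FX sale 23 billion kronor: reserves −23B, deposits 0.
OMO purchase (from banks) 59 billion kronor: reserves +59B, deposits 0.
Discount-window repayment 69 billion kronor: reserves −69B, deposits 0.
Totals: Δreserves = −33B, Δdeposits = 0.
Δrequired reserves = 14% × 0 = 0.
Δexcess reserves = Δreserves − Δrequired = −33B − (0) = -33 billion.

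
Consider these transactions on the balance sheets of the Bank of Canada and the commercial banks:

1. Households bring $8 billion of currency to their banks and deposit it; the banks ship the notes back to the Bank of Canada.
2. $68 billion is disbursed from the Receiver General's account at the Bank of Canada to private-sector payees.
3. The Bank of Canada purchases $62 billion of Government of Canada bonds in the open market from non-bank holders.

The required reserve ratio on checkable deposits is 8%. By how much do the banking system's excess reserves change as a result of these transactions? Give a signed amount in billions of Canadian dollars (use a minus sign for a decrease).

+$126.96 billion

Currency deposit $8 billion: reserves +$8B, deposits +$8B.
Government spending $68 billion: reserves +$68B, deposits +$68B.
Asset purchase (from non-banks) $62 billion: reserves +$62B, deposits +$62B.
Totals: Δreserves = +$138B, Δdeposits = +$138B.
Δrequired reserves = 8% × +$138B = +$11.04B.
Δexcess reserves = Δreserves − Δrequired = +$138B − (+$11.04B) = +$126.96 billion.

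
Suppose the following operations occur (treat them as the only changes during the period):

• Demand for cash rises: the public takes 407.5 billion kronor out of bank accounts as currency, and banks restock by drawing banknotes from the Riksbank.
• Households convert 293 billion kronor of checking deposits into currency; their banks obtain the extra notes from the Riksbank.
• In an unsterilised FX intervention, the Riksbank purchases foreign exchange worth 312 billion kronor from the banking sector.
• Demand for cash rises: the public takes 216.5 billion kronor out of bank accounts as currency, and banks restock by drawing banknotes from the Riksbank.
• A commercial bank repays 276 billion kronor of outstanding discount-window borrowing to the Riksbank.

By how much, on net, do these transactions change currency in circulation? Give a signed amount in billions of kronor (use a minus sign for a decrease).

+917 billion

Currency withdrawal 407.5 billion kronor: notes leave the central bank → +407.5B.
Currency withdrawal 293 billion kronor: notes leave the central bank → +293B.
FX purchase 312 billion kronor: no currency enters or leaves circulation → 0.
Currency withdrawal 216.5 billion kronor: notes leave the central bank → +216.5B.
Discount-window repayment 276 billion kronor: no currency enters or leaves circulation → 0.
Net: 407.5 + 293 + 0 + 216.5 + 0 = +917 billion.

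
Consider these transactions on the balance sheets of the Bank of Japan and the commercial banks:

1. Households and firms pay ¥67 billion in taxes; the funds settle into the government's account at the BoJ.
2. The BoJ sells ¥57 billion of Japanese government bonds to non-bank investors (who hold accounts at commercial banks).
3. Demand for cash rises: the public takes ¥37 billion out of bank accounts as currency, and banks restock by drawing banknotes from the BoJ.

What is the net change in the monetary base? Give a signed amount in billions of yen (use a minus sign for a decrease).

-¥124 billion

Government account inflow ¥67 billion: reserves shift to a non-base liability → −¥67B.
Asset sale (to non-banks) ¥57 billion: BoJ balance sheet contracts → −¥57B.
Currency withdrawal ¥37 billion: just a shift between currency and reserves — both are base money → 0.
Net: −67 − 57 + 0 = -¥124 billion.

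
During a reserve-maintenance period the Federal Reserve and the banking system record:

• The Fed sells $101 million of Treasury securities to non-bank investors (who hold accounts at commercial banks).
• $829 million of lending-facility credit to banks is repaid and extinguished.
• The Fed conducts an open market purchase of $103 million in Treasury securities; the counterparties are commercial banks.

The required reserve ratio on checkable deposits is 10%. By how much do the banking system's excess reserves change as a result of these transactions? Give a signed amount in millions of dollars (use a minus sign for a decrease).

Asset sale (to non-banks) $101 million: reserves −$101M, deposits −$101M.
Discount-window repayment $829 million: reserves −$829M, deposits 0.
OMO purchase (from banks) $103 million: reserves +$103M, deposits 0.
Totals: Δreserves = −$827M, Δdeposits = −$101M.
Δrequired reserves = 10% × −$101M = −$10.1M.
Δexcess reserves = Δreserves − Δrequired = −$827M − (−$10.1M) = -$816.9 million.

-$816.9 million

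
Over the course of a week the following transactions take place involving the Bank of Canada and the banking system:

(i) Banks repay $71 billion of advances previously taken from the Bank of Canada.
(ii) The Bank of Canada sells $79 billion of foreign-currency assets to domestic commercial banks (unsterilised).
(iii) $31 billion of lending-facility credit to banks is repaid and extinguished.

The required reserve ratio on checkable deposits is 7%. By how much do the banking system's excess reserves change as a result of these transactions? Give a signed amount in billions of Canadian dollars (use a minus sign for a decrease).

-$181 billion

Discount-window repayment $71 billion: reserves −$71B, deposits 0.
FX sale $79 billion: reserves −$79B, deposits 0.
Discount-window repayment $31 billion: reserves −$31B, deposits 0.
Totals: Δreserves = −$181B, Δdeposits = 0.
Δrequired reserves = 7% × 0 = 0.
Δexcess reserves = Δreserves − Δrequired = −$181B − (0) = -$181 billion.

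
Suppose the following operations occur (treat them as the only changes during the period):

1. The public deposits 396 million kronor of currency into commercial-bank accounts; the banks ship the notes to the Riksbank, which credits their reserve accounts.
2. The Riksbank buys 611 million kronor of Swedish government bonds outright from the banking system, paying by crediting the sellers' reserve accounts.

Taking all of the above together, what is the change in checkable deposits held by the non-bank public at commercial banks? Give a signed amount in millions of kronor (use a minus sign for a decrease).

+396 million

Riksbank balance sheet:
  Assets:      Securities +611M
  Liabilities: Bank reserves +1007M, Currency in circulation −396M
Commercial banking system:
  Assets:      Reserves at CB +1007M, Securities −611M
  Liabilities: Checkable deposits +396M
So the change in checkable deposits held by the non-bank public at commercial banks is +396 million.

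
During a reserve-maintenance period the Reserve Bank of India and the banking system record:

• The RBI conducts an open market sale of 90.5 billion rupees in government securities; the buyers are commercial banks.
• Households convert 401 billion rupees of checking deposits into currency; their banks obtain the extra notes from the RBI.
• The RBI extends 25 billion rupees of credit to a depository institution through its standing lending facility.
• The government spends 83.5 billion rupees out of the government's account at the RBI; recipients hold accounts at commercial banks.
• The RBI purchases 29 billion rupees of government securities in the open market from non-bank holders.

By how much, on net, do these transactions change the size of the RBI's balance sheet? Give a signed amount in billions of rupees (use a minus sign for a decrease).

-36.5 billion

OMO sale (to banks) 90.5 billion rupees: an RBI asset is shed → −90.5B.
Currency withdrawal 401 billion rupees: only the composition of liabilities changes → 0.
Discount-window loan 25 billion rupees: an RBI asset is acquired → +25B.
Government spending 83.5 billion rupees: only the composition of liabilities changes → 0.
Asset purchase (from non-banks) 29 billion rupees: an RBI asset is acquired → +29B.
Net: −90.5 + 0 + 25 + 0 + 29 = -36.5 billion.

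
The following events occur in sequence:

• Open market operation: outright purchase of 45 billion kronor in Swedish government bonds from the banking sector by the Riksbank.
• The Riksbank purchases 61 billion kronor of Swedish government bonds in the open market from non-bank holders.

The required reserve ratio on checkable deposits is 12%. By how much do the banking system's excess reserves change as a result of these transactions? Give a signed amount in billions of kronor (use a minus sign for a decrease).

+98.68 billion

OMO purchase (from banks) 45 billion kronor: reserves +45B, deposits 0.
Asset purchase (from non-banks) 61 billion kronor: reserves +61B, deposits +61B.
Totals: Δreserves = +106B, Δdeposits = +61B.
Δrequired reserves = 12% × +61B = +7.32B.
Δexcess reserves = Δreserves − Δrequired = +106B − (+7.32B) = +98.68 billion.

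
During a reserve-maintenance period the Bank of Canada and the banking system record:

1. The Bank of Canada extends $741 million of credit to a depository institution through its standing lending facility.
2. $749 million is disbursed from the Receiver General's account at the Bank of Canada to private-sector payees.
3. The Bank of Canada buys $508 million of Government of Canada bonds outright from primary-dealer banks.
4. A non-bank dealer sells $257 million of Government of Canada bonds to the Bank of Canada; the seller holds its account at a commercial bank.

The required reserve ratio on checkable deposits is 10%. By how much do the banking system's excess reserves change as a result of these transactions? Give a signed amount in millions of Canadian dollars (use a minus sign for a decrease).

Discount-window loan $741 million: reserves +$741M, deposits 0.
Government spending $749 million: reserves +$749M, deposits +$749M.
OMO purchase (from banks) $508 million: reserves +$508M, deposits 0.
Asset purchase (from non-banks) $257 million: reserves +$257M, deposits +$257M.
Totals: Δreserves = +$2255M, Δdeposits = +$1006M.
Δrequired reserves = 10% × +$1006M = +$100.6M.
Δexcess reserves = Δreserves − Δrequired = +$2255M − (+$100.6M) = +$2154.4 million.

+$2154.4 million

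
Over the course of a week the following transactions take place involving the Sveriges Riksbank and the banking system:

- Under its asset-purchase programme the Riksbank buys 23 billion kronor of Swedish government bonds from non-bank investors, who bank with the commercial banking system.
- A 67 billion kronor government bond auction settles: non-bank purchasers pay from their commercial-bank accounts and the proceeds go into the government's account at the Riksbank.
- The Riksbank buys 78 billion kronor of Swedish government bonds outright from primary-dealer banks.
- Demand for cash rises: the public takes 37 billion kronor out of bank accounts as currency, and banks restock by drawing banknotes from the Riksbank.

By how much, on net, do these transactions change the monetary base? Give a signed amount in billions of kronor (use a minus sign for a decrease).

+34 billion

Asset purchase (from non-banks) 23 billion kronor: Riksbank balance sheet expands → +23B.
Government account inflow 67 billion kronor: reserves shift to a non-base liability → −67B.
OMO purchase (from banks) 78 billion kronor: Riksbank balance sheet expands → +78B.
Currency withdrawal 37 billion kronor: just a shift between currency and reserves — both are base money → 0.
Net: 23 − 67 + 78 + 0 = +34 billion.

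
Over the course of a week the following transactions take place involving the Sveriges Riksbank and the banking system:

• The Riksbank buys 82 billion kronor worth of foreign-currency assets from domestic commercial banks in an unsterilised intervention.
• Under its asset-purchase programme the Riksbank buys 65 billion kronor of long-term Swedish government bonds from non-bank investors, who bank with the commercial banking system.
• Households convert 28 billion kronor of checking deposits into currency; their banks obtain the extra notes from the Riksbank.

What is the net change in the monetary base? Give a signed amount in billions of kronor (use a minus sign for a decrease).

FX purchase 82 billion kronor: Riksbank balance sheet expands → +82B.
Asset purchase (from non-banks) 65 billion kronor: Riksbank balance sheet expands → +65B.
Currency withdrawal 28 billion kronor: just a shift between currency and reserves — both are base money → 0.
Net: 82 + 65 + 0 = +147 billion.

+147 billion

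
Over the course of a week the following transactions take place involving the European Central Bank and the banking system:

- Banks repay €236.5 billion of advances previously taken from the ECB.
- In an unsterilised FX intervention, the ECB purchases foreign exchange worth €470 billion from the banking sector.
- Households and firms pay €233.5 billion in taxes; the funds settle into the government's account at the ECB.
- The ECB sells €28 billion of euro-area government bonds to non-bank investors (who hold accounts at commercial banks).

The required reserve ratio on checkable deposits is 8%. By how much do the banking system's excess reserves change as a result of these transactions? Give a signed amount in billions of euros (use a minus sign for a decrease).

Discount-window repayment €236.5 billion: reserves −€236.5B, deposits 0.
FX purchase €470 billion: reserves +€470B, deposits 0.
Government account inflow €233.5 billion: reserves −€233.5B, deposits −€233.5B.
Asset sale (to non-banks) €28 billion: reserves −€28B, deposits −€28B.
Totals: Δreserves = −€28B, Δdeposits = −€261.5B.
Δrequired reserves = 8% × −€261.5B = −€20.92B.
Δexcess reserves = Δreserves − Δrequired = −€28B − (−€20.92B) = -€7.08 billion.

-€7.08 billion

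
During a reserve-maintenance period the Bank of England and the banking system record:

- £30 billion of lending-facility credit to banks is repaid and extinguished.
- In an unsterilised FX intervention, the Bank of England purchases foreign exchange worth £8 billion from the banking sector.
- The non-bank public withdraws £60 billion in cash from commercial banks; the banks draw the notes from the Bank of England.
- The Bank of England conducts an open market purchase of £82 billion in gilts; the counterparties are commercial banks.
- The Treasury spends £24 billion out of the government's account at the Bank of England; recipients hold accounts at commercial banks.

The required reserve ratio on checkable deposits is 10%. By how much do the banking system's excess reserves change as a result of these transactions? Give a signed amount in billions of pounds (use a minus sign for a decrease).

Discount-window repayment £30 billion: reserves −£30B, deposits 0.
FX purchase £8 billion: reserves +£8B, deposits 0.
Currency withdrawal £60 billion: reserves −£60B, deposits −£60B.
OMO purchase (from banks) £82 billion: reserves +£82B, deposits 0.
Government spending £24 billion: reserves +£24B, deposits +£24B.
Totals: Δreserves = +£24B, Δdeposits = −£36B.
Δrequired reserves = 10% × −£36B = −£3.6B.
Δexcess reserves = Δreserves − Δrequired = +£24B − (−£3.6B) = +£27.6 billion.

+£27.6 billion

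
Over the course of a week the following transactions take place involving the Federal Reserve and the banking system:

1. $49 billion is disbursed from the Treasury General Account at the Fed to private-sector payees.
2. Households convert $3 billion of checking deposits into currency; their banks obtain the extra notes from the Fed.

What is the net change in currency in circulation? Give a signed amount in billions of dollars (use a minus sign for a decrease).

+$3 billion

Government spending $49 billion: no currency enters or leaves circulation → 0.
Currency withdrawal $3 billion: notes leave the central bank → +$3B.
Net: 0 + 3 = +$3 billion.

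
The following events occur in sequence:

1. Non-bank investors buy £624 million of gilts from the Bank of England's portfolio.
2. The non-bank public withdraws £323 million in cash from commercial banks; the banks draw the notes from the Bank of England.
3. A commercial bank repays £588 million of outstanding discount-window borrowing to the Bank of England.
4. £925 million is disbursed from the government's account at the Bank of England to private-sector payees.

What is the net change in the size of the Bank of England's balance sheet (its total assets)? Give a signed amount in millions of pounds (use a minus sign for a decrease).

Asset sale (to non-banks) £624 million: a Bank of England asset is shed → −£624M.
Currency withdrawal £323 million: only the composition of liabilities changes → 0.
Discount-window repayment £588 million: a Bank of England asset is shed → −£588M.
Government spending £925 million: only the composition of liabilities changes → 0.
Net: −624 + 0 − 588 + 0 = -£1212 million.

-£1212 million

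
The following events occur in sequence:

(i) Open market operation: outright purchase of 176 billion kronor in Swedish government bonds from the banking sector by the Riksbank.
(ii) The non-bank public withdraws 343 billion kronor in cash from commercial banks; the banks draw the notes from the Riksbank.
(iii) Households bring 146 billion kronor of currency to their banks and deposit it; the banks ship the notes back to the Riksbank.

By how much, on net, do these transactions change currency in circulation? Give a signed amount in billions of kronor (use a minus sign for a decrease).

Riksbank balance sheet:
  Assets:      Securities +176B
  Liabilities: Bank reserves −21B, Currency in circulation +197B
Commercial banking system:
  Assets:      Reserves at CB −21B, Securities −176B
  Liabilities: Checkable deposits −197B
So the change in currency in circulation is +197 billion.

+197 billion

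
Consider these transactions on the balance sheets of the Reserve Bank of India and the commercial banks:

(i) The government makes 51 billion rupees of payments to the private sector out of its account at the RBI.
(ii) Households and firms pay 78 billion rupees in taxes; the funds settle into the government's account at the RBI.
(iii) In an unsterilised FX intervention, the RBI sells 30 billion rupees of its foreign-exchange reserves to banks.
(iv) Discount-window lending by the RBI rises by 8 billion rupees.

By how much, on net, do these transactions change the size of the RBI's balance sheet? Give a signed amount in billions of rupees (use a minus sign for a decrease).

RBI balance sheet:
  Assets:      Loans to banks +8B, Foreign assets −30B
  Liabilities: Bank reserves −49B, Government deposits +27B
Commercial banking system:
  Assets:      Reserves at CB −49B, Foreign assets +30B
  Liabilities: Checkable deposits −27B, Borrowings from CB +8B
Change in total RBI assets = -22 billion.

-22 billion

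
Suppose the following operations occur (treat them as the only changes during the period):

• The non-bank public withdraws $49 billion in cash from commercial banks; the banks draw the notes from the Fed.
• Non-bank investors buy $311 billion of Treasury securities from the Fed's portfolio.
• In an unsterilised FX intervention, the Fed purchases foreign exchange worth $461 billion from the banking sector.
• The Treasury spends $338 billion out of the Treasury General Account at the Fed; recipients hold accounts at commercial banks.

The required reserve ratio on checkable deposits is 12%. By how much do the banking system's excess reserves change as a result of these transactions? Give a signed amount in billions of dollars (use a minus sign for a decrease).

Currency withdrawal $49 billion: reserves −$49B, deposits −$49B.
Asset sale (to non-banks) $311 billion: reserves −$311B, deposits −$311B.
FX purchase $461 billion: reserves +$461B, deposits 0.
Government spending $338 billion: reserves +$338B, deposits +$338B.
Totals: Δreserves = +$439B, Δdeposits = −$22B.
Δrequired reserves = 12% × −$22B = −$2.64B.
Δexcess reserves = Δreserves − Δrequired = +$439B − (−$2.64B) = +$441.64 billion.

+$441.64 billion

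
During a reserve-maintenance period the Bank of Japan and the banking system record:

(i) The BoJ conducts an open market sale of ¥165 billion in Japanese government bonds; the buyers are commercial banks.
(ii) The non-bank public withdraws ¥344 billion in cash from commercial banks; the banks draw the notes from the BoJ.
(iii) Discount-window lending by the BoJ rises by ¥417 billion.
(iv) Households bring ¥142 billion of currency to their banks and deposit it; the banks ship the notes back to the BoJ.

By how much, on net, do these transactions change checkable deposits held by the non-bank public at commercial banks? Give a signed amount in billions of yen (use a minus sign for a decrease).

OMO sale (to banks) ¥165 billion: the counterparty is a bank, so public deposits are unchanged → 0.
Currency withdrawal ¥344 billion: non-bank counterparties' bank balances fall → −¥344B.
Discount-window loan ¥417 billion: the counterparty is a bank, so public deposits are unchanged → 0.
Currency deposit ¥142 billion: non-bank counterparties' bank balances rise → +¥142B.
Net: 0 − 344 + 0 + 142 = -¥202 billion.

-¥202 billion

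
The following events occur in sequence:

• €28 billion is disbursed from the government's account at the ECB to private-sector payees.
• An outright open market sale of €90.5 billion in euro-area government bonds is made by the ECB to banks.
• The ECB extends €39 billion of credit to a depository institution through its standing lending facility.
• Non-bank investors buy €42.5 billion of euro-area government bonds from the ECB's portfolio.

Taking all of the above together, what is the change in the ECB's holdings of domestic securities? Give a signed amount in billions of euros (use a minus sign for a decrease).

Government spending €28 billion: the ECB's securities portfolio is untouched → 0.
OMO sale (to banks) €90.5 billion: securities removed from the ECB's portfolio → −€90.5B.
Discount-window loan €39 billion: the ECB's securities portfolio is untouched → 0.
Asset sale (to non-banks) €42.5 billion: securities removed from the ECB's portfolio → −€42.5B.
Net: 0 − 90.5 + 0 − 42.5 = -€133 billion.

-€133 billion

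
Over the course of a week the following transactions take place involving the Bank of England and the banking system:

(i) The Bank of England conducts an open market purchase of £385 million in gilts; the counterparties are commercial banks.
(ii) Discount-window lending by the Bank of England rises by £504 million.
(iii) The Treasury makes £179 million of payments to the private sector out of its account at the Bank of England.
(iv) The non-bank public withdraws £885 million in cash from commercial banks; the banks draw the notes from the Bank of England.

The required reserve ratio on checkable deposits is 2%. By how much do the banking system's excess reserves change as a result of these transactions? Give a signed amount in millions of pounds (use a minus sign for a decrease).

+£197.12 million

OMO purchase (from banks) £385 million: reserves +£385M, deposits 0.
Discount-window loan £504 million: reserves +£504M, deposits 0.
Government spending £179 million: reserves +£179M, deposits +£179M.
Currency withdrawal £885 million: reserves −£885M, deposits −£885M.
Totals: Δreserves = +£183M, Δdeposits = −£706M.
Δrequired reserves = 2% × −£706M = −£14.12M.
Δexcess reserves = Δreserves − Δrequired = +£183M − (−£14.12M) = +£197.12 million.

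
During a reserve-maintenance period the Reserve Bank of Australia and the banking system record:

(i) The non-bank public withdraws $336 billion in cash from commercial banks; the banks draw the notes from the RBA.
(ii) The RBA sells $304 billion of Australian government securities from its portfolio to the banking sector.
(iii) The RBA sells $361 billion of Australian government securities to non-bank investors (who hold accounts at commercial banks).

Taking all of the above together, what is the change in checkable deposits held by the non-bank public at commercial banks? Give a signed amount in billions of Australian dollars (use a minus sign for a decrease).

Currency withdrawal $336 billion: non-bank counterparties' bank balances fall → −$336B.
OMO sale (to banks) $304 billion: the counterparty is a bank, so public deposits are unchanged → 0.
Asset sale (to non-banks) $361 billion: non-bank counterparties' bank balances fall → −$361B.
Net: −336 + 0 − 361 = -$697 billion.

-$697 billion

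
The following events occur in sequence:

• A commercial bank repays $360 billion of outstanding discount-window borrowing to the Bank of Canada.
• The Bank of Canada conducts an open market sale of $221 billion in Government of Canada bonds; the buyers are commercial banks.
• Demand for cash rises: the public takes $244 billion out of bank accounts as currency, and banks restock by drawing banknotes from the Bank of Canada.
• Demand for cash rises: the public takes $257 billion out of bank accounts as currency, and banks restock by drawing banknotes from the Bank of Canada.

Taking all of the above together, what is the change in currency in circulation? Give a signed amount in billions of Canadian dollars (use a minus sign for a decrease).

+$501 billion

Discount-window repayment $360 billion: no currency enters or leaves circulation → 0.
OMO sale (to banks) $221 billion: no currency enters or leaves circulation → 0.
Currency withdrawal $244 billion: notes leave the central bank → +$244B.
Currency withdrawal $257 billion: notes leave the central bank → +$257B.
Net: 0 + 0 + 244 + 257 = +$501 billion.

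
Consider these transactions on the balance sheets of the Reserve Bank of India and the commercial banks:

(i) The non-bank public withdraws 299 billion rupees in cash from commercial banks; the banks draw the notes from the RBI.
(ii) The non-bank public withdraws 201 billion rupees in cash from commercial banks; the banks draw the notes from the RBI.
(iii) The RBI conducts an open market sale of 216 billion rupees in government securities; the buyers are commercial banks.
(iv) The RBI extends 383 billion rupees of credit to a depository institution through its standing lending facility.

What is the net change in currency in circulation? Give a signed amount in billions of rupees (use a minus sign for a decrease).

+500 billion

RBI balance sheet:
  Assets:      Securities −216B, Loans to banks +383B
  Liabilities: Bank reserves −333B, Currency in circulation +500B
Commercial banking system:
  Assets:      Reserves at CB −333B, Securities +216B
  Liabilities: Checkable deposits −500B, Borrowings from CB +383B
So the change in currency in circulation is +500 billion.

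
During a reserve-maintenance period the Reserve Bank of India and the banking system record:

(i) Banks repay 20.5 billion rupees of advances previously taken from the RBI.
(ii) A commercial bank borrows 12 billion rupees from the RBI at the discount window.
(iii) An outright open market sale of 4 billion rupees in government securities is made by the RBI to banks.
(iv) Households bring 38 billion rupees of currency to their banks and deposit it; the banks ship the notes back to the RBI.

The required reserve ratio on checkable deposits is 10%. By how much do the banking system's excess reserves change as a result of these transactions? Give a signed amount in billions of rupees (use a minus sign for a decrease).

Discount-window repayment 20.5 billion rupees: reserves −20.5B, deposits 0.
Discount-window loan 12 billion rupees: reserves +12B, deposits 0.
OMO sale (to banks) 4 billion rupees: reserves −4B, deposits 0.
Currency deposit 38 billion rupees: reserves +38B, deposits +38B.
Totals: Δreserves = +25.5B, Δdeposits = +38B.
Δrequired reserves = 10% × +38B = +3.8B.
Δexcess reserves = Δreserves − Δrequired = +25.5B − (+3.8B) = +21.7 billion.

+21.7 billion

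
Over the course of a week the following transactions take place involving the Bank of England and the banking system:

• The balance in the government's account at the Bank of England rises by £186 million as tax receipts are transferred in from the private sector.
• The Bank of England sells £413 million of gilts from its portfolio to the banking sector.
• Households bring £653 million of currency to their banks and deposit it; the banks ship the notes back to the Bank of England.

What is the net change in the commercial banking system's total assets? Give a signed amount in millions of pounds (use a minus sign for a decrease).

Bank of England balance sheet:
  Assets:      Securities −£413M
  Liabilities: Bank reserves +£54M, Currency in circulation −£653M, Government deposits +£186M
Commercial banking system:
  Assets:      Reserves at CB +£54M, Securities +£413M
  Liabilities: Checkable deposits +£467M
Change in total bank assets = +£467 million.

+£467 million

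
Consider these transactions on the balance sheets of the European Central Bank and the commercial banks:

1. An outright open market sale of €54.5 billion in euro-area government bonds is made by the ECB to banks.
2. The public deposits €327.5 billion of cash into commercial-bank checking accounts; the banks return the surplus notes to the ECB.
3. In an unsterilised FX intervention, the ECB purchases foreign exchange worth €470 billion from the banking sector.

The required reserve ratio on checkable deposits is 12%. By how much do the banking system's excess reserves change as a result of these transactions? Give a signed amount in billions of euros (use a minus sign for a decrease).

+€703.7 billion

OMO sale (to banks) €54.5 billion: reserves −€54.5B, deposits 0.
Currency deposit €327.5 billion: reserves +€327.5B, deposits +€327.5B.
FX purchase €470 billion: reserves +€470B, deposits 0.
Totals: Δreserves = +€743B, Δdeposits = +€327.5B.
Δrequired reserves = 12% × +€327.5B = +€39.3B.
Δexcess reserves = Δreserves − Δrequired = +€743B − (+€39.3B) = +€703.7 billion.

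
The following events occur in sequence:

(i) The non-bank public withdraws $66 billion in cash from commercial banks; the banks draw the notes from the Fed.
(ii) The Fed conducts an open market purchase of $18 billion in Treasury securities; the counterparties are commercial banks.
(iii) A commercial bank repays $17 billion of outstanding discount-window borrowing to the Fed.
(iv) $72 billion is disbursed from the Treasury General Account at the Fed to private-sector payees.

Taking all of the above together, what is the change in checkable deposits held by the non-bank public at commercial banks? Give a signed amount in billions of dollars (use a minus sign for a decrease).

Fed balance sheet:
  Assets:      Securities +$18B, Loans to banks −$17B
  Liabilities: Bank reserves +$7B, Currency in circulation +$66B, Government deposits −$72B
Commercial banking system:
  Assets:      Reserves at CB +$7B, Securities −$18B
  Liabilities: Checkable deposits +$6B, Borrowings from CB −$17B
So the change in checkable deposits held by the non-bank public at commercial banks is +$6 billion.

+$6 billion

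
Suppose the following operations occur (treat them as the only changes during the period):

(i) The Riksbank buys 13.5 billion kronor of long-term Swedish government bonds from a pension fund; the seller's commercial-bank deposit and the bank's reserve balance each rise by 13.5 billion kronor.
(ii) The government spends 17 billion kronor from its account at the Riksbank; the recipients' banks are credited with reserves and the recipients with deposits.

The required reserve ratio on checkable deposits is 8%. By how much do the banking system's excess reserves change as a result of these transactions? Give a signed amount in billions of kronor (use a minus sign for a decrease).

Asset purchase (from non-banks) 13.5 billion kronor: reserves +13.5B, deposits +13.5B.
Government spending 17 billion kronor: reserves +17B, deposits +17B.
Totals: Δreserves = +30.5B, Δdeposits = +30.5B.
Δrequired reserves = 8% × +30.5B = +2.44B.
Δexcess reserves = Δreserves − Δrequired = +30.5B − (+2.44B) = +28.06 billion.

+28.06 billion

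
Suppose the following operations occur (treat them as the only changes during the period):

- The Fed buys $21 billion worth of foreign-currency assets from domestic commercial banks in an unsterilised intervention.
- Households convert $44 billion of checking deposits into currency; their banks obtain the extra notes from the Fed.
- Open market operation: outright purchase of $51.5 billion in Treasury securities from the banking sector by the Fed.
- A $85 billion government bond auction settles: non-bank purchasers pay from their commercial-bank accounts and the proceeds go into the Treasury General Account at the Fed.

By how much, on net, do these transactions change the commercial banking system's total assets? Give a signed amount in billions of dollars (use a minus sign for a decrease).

FX purchase $21 billion: just an asset swap on bank balance sheets → 0.
Currency withdrawal $44 billion: bank balance sheets shrink → −$44B.
OMO purchase (from banks) $51.5 billion: just an asset swap on bank balance sheets → 0.
Government account inflow $85 billion: bank balance sheets shrink → −$85B.
Net: 0 − 44 + 0 − 85 = -$129 billion.

-$129 billion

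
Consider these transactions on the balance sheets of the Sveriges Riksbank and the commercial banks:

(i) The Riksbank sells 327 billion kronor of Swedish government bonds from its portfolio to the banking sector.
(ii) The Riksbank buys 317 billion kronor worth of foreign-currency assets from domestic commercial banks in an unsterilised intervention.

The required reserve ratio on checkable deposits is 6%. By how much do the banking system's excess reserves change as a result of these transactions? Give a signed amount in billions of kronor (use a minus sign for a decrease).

OMO sale (to banks) 327 billion kronor: reserves −327B, deposits 0.
FX purchase 317 billion kronor: reserves +317B, deposits 0.
Totals: Δreserves = −10B, Δdeposits = 0.
Δrequired reserves = 6% × 0 = 0.
Δexcess reserves = Δreserves − Δrequired = −10B − (0) = -10 billion.

-10 billion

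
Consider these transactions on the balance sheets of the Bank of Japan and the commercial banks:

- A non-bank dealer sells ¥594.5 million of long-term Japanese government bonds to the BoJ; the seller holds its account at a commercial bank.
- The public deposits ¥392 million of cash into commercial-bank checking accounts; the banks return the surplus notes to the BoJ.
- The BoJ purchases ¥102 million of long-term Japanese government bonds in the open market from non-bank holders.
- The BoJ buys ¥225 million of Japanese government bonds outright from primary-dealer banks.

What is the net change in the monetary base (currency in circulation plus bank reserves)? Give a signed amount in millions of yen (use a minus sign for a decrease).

+¥921.5 million

BoJ balance sheet:
  Assets:      Securities +¥921.5M
  Liabilities: Bank reserves +¥1313.5M, Currency in circulation −¥392M
Monetary base = currency + reserves: −¥392M + (+¥1313.5M) = +¥921.5 million.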